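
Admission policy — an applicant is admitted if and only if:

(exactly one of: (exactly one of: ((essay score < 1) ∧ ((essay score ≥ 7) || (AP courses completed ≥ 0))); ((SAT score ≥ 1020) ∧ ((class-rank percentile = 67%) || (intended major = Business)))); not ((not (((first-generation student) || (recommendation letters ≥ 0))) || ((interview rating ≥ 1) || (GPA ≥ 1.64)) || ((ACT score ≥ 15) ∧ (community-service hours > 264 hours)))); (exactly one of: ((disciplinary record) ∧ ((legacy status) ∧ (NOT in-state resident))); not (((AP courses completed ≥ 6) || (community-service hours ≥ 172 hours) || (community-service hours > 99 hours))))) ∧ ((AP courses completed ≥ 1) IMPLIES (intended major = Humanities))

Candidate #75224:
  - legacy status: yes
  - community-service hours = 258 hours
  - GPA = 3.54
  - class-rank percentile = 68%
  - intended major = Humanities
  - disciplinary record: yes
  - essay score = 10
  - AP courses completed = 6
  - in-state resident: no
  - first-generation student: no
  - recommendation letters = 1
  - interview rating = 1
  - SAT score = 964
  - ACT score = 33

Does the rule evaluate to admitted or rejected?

Admitted

Atomic conditions:
  essay score < 1: 10 < 1 is false
  essay score ≥ 7: 10 ≥ 7 is true
  AP courses completed ≥ 0: 6 ≥ 0 is true
  SAT score ≥ 1020: 964 ≥ 1020 is false
  class-rank percentile = 67%: 68 == 67 is false
  intended major = Business: Humanities == Business is false
  first-generation student: no → false
  recommendation letters ≥ 0: 1 ≥ 0 is true
  interview rating ≥ 1: 1 ≥ 1 is true
  GPA ≥ 1.64: 3.54 ≥ 1.64 is true
  ACT score ≥ 15: 33 ≥ 15 is true
  community-service hours > 264 hours: 258 > 264 is false
  disciplinary record: yes → true
  legacy status: yes → true
  NOT in-state resident: no → true
  AP courses completed ≥ 6: 6 ≥ 6 is true
  community-service hours ≥ 172 hours: 258 ≥ 172 is true
  community-service hours > 99 hours: 258 > 99 is true
  AP courses completed ≥ 1: 6 ≥ 1 is true
  intended major = Humanities: Humanities == Humanities is true
Combine:
[1.1.1.2] true OR true = true
[1.1.1] false AND true = false
[1.1.2.2] false OR false = false
[1.1.2] false AND false = false
[1.1] exactly-one(false, false) = false
[1.2.1.1.1] false OR true = true
[1.2.1.1] NOT true = false
[1.2.1.2] true OR true = true
[1.2.1.3] true AND false = false
[1.2.1] false OR true OR false = true
[1.2] NOT true = false
[1.3.1.2] true AND true = true
[1.3.1] true AND true = true
[1.3.2.1] true OR true OR true = true
[1.3.2] NOT true = false
[1.3] exactly-one(true, false) = true
[1] exactly-one(false, false, true) = true
[2] true → true = true
[root] true AND true = true
Overall: true → admitted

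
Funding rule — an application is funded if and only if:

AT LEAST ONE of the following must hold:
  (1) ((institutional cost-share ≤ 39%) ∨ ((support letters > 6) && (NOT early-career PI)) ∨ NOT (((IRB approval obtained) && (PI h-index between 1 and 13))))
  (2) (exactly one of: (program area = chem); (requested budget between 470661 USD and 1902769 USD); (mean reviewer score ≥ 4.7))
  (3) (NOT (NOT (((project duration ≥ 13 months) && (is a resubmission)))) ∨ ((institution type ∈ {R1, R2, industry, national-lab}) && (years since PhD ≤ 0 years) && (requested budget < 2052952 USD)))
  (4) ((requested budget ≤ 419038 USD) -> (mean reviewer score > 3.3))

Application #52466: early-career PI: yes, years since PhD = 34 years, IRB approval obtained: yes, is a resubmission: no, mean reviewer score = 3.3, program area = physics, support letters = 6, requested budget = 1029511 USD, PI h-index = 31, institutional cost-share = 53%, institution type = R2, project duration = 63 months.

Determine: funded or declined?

Funded

Atomic conditions:
  institutional cost-share ≤ 39%: 53 ≤ 39 is false
  support letters > 6: 6 > 6 is false
  NOT early-career PI: yes → false
  IRB approval obtained: yes → true
  PI h-index between 1 and 13: 31 in [1, 13] is false
  program area = chem: physics == chem is false
  requested budget between 470661 USD and 1902769 USD: 1029511 in [470661, 1902769] is true
  mean reviewer score ≥ 4.7: 3.3 ≥ 4.7 is false
  project duration ≥ 13 months: 63 ≥ 13 is true
  is a resubmission: no → false
  institution type ∈ {R1, R2, industry, national-lab}: R2 is in the set → true
  years since PhD ≤ 0 years: 34 ≤ 0 is false
  requested budget < 2052952 USD: 1029511 < 2052952 is true
  requested budget ≤ 419038 USD: 1029511 ≤ 419038 is false
  mean reviewer score > 3.3: 3.3 > 3.3 is false
Combine:
[1.2] false AND false = false
[1.3.1] true AND false = false
[1.3] NOT false = true
[1] false OR false OR true = true
[2] exactly-one(false, true, false) = true
[3.1.1.1] true AND false = false
[3.1.1] NOT false = true
[3.1] NOT true = false
[3.2] true AND false AND true = false
[3] false OR false = false
[4] false → false (antecedent false ⇒ implication holds) = true
[root] true OR true OR false OR true = true
Overall: true → funded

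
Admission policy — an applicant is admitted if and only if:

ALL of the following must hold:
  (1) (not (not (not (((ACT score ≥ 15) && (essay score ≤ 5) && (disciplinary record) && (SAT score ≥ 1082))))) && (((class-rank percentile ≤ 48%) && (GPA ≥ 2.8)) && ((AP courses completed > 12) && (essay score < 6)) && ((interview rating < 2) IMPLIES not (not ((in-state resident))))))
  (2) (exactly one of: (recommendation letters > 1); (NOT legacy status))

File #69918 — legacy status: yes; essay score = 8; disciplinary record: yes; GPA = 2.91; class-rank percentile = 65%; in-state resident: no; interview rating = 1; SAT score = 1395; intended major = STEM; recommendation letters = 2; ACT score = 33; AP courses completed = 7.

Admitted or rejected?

Atomic conditions:
  ACT score ≥ 15: 33 ≥ 15 is true
  essay score ≤ 5: 8 ≤ 5 is false
  disciplinary record: yes → true
  SAT score ≥ 1082: 1395 ≥ 1082 is true
  class-rank percentile ≤ 48%: 65 ≤ 48 is false
  GPA ≥ 2.8: 2.91 ≥ 2.8 is true
  AP courses completed > 12: 7 > 12 is false
  essay score < 6: 8 < 6 is false
  interview rating < 2: 1 < 2 is true
  in-state resident: no → false
  recommendation letters > 1: 2 > 1 is true
  NOT legacy status: yes → false
Combine:
[1.1.1.1.1] true AND false AND true AND true = false
[1.1.1.1] NOT false = true
[1.1.1] NOT true = false
[1.1] NOT false = true
[1.2.1] false AND true = false
[1.2.2] false AND false = false
[1.2.3.2.1] NOT false = true
[1.2.3.2] NOT true = false
[1.2.3] true → false = false
[1.2] false AND false AND false = false
[1] true AND false = false
[2] exactly-one(true, false) = true
[root] false AND true = false
Overall: false → rejected

Rejected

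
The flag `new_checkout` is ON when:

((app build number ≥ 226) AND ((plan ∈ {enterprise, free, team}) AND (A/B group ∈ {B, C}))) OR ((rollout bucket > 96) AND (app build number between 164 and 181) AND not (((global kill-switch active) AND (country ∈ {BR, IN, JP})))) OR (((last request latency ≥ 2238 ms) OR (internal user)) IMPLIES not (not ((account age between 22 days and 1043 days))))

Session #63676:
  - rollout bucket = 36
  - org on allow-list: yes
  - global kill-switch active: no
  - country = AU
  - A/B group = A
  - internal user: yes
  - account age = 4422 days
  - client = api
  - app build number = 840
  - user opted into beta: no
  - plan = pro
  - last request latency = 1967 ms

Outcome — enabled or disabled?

Atomic conditions:
  app build number ≥ 226: 840 ≥ 226 is true
  plan ∈ {enterprise, free, team}: pro is not in the set → false
  A/B group ∈ {B, C}: A is not in the set → false
  rollout bucket > 96: 36 > 96 is false
  app build number between 164 and 181: 840 in [164, 181] is false
  global kill-switch active: no → false
  country ∈ {BR, IN, JP}: AU is not in the set → false
  last request latency ≥ 2238 ms: 1967 ≥ 2238 is false
  internal user: yes → true
  account age between 22 days and 1043 days: 4422 in [22, 1043] is false
Combine:
[1.2] false AND false = false
[1] true AND false = false
[2.3.1] false AND false = false
[2.3] NOT false = true
[2] false AND false AND true = false
[3.1] false OR true = true
[3.2.1] NOT false = true
[3.2] NOT true = false
[3] true → false = false
[root] false OR false OR false = false
Overall: false → disabled

Disabled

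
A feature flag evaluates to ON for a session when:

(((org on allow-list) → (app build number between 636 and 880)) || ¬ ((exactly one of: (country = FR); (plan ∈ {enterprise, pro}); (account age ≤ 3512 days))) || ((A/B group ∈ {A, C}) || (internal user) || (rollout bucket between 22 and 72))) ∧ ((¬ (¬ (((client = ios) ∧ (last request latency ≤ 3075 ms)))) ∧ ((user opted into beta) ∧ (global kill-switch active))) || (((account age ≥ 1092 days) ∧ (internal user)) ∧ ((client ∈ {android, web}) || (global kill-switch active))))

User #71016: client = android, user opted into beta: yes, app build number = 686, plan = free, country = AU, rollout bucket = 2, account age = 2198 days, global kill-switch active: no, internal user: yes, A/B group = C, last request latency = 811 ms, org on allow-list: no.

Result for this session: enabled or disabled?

Enabled

Atomic conditions:
  org on allow-list: no → false
  app build number between 636 and 880: 686 in [636, 880] is true
  country = FR: AU == FR is false
  plan ∈ {enterprise, pro}: free is not in the set → false
  account age ≤ 3512 days: 2198 ≤ 3512 is true
  A/B group ∈ {A, C}: C is in the set → true
  internal user: yes → true
  rollout bucket between 22 and 72: 2 in [22, 72] is false
  client = ios: android == ios is false
  last request latency ≤ 3075 ms: 811 ≤ 3075 is true
  user opted into beta: yes → true
  global kill-switch active: no → false
  account age ≥ 1092 days: 2198 ≥ 1092 is true
  client ∈ {android, web}: android is in the set → true
Combine:
[1.1] false → true (antecedent false ⇒ implication holds) = true
[1.2.1] exactly-one(false, false, true) = true
[1.2] NOT true = false
[1.3] true OR true OR false = true
[1] true OR false OR true = true
[2.1.1.1.1] false AND true = false
[2.1.1.1] NOT false = true
[2.1.1] NOT true = false
[2.1.2] true AND false = false
[2.1] false AND false = false
[2.2.1] true AND true = true
[2.2.2] true OR false = true
[2.2] true AND true = true
[2] false OR true = true
[root] true AND true = true
Overall: true → enabled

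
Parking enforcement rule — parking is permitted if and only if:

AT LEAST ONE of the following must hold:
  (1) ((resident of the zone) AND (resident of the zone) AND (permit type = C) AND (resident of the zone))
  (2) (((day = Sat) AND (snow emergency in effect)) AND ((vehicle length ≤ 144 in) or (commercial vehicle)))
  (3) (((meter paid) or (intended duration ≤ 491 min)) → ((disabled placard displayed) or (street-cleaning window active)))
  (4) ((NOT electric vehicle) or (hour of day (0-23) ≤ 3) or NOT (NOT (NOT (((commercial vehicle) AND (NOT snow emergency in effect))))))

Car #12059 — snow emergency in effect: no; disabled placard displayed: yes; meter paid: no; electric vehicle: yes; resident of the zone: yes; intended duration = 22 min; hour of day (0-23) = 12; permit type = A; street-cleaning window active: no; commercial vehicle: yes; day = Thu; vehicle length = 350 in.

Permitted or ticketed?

Permitted

Atomic conditions:
  resident of the zone: yes → true
  permit type = C: A == C is false
  day = Sat: Thu == Sat is false
  snow emergency in effect: no → false
  vehicle length ≤ 144 in: 350 ≤ 144 is false
  commercial vehicle: yes → true
  meter paid: no → false
  intended duration ≤ 491 min: 22 ≤ 491 is true
  disabled placard displayed: yes → true
  street-cleaning window active: no → false
  NOT electric vehicle: yes → false
  hour of day (0-23) ≤ 3: 12 ≤ 3 is false
  NOT snow emergency in effect: no → true
Combine:
[1] true AND true AND false AND true = false
[2.1] false AND false = false
[2.2] false OR true = true
[2] false AND true = false
[3.1] false OR true = true
[3.2] true OR false = true
[3] true → true = true
[4.3.1.1.1] true AND true = true
[4.3.1.1] NOT true = false
[4.3.1] NOT false = true
[4.3] NOT true = false
[4] false OR false OR false = false
[root] false OR false OR true OR false = true
Overall: true → permitted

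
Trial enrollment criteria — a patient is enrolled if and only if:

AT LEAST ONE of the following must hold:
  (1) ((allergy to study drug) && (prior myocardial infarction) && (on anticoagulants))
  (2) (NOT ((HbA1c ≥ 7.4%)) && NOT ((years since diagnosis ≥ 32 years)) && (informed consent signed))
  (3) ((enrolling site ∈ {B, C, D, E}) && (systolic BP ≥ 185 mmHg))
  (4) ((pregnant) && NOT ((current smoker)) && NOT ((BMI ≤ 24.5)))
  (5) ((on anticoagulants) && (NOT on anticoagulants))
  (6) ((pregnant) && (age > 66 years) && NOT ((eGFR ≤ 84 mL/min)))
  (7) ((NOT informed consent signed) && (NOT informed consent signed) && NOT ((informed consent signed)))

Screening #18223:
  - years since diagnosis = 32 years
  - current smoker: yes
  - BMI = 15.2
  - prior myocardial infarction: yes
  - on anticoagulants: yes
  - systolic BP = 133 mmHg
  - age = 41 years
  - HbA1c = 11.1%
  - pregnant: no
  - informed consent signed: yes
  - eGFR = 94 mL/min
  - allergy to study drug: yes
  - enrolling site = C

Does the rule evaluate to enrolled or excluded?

Atomic conditions:
  allergy to study drug: yes → true
  prior myocardial infarction: yes → true
  on anticoagulants: yes → true
  HbA1c ≥ 7.4%: 11.1 ≥ 7.4 is true
  years since diagnosis ≥ 32 years: 32 ≥ 32 is true
  informed consent signed: yes → true
  enrolling site ∈ {B, C, D, E}: C is in the set → true
  systolic BP ≥ 185 mmHg: 133 ≥ 185 is false
  pregnant: no → false
  current smoker: yes → true
  BMI ≤ 24.5: 15.2 ≤ 24.5 is true
  NOT on anticoagulants: yes → false
  age > 66 years: 41 > 66 is false
  eGFR ≤ 84 mL/min: 94 ≤ 84 is false
  NOT informed consent signed: yes → false
Combine:
[1] true AND true AND true = true
[2.1] NOT true = false
[2.2] NOT true = false
[2] false AND false AND true = false
[3] true AND false = false
[4.2] NOT true = false
[4.3] NOT true = false
[4] false AND false AND false = false
[5] true AND false = false
[6.3] NOT false = true
[6] false AND false AND true = false
[7.3] NOT true = false
[7] false AND false AND false = false
[root] true OR false OR false OR false OR false OR false OR false = true
Overall: true → enrolled

Enrolled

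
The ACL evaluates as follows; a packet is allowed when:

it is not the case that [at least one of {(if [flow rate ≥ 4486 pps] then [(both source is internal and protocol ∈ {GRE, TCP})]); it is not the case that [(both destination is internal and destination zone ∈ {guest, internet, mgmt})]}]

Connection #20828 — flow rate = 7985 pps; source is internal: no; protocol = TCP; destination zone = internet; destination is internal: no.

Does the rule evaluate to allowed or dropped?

Dropped

Atomic conditions:
  flow rate ≥ 4486 pps: 7985 ≥ 4486 is true
  source is internal: no → false
  protocol ∈ {GRE, TCP}: TCP is in the set → true
  destination is internal: no → false
  destination zone ∈ {guest, internet, mgmt}: internet is in the set → true
Combine:
[1.1.2] false AND true = false
[1.1] true → false = false
[1.2.1] false AND true = false
[1.2] NOT false = true
[1] false OR true = true
[root] NOT true = false
Overall: false → dropped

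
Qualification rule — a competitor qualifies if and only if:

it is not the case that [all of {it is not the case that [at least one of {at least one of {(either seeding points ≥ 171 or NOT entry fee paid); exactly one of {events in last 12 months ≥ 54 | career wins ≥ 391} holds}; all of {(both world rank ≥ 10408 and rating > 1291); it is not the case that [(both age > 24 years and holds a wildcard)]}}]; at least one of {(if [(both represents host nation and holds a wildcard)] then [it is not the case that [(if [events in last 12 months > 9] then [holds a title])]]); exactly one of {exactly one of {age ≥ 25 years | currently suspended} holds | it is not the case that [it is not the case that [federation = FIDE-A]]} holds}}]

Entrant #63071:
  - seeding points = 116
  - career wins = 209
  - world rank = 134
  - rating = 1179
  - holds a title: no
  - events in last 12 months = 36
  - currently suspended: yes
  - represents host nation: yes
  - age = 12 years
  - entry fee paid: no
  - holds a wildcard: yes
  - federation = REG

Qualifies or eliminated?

Atomic conditions:
  seeding points ≥ 171: 116 ≥ 171 is false
  NOT entry fee paid: no → true
  events in last 12 months ≥ 54: 36 ≥ 54 is false
  career wins ≥ 391: 209 ≥ 391 is false
  world rank ≥ 10408: 134 ≥ 10408 is false
  rating > 1291: 1179 > 1291 is false
  age > 24 years: 12 > 24 is false
  holds a wildcard: yes → true
  represents host nation: yes → true
  events in last 12 months > 9: 36 > 9 is true
  holds a title: no → false
  age ≥ 25 years: 12 ≥ 25 is false
  currently suspended: yes → true
  federation = FIDE-A: REG == FIDE-A is false
Combine:
[1.1.1.1.1] false OR true = true
[1.1.1.1.2] exactly-one(false, false) = false
[1.1.1.1] true OR false = true
[1.1.1.2.1] false AND false = false
[1.1.1.2.2.1] false AND true = false
[1.1.1.2.2] NOT false = true
[1.1.1.2] false AND true = false
[1.1.1] true OR false = true
[1.1] NOT true = false
[1.2.1.1] true AND true = true
[1.2.1.2.1] true → false = false
[1.2.1.2] NOT false = true
[1.2.1] true → true = true
[1.2.2.1] exactly-one(false, true) = true
[1.2.2.2.1] NOT false = true
[1.2.2.2] NOT true = false
[1.2.2] exactly-one(true, false) = true
[1.2] true OR true = true
[1] false AND true = false
[root] NOT false = true
Overall: true → qualifies

Qualifies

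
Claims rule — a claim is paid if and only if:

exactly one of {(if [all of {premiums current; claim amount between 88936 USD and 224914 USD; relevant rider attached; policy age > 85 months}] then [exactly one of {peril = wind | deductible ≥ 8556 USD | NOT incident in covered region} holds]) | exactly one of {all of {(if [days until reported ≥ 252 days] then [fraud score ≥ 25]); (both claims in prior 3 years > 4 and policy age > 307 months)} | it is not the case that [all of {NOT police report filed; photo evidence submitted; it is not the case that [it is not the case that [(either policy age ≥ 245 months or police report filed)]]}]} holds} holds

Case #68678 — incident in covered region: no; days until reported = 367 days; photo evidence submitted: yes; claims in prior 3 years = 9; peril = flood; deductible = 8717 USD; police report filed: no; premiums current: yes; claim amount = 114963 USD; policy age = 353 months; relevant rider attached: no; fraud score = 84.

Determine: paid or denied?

Denied

Atomic conditions:
  premiums current: yes → true
  claim amount between 88936 USD and 224914 USD: 114963 in [88936, 224914] is true
  relevant rider attached: no → false
  policy age > 85 months: 353 > 85 is true
  peril = wind: flood == wind is false
  deductible ≥ 8556 USD: 8717 ≥ 8556 is true
  NOT incident in covered region: no → true
  days until reported ≥ 252 days: 367 ≥ 252 is true
  fraud score ≥ 25: 84 ≥ 25 is true
  claims in prior 3 years > 4: 9 > 4 is true
  policy age > 307 months: 353 > 307 is true
  NOT police report filed: no → true
  photo evidence submitted: yes → true
  policy age ≥ 245 months: 353 ≥ 245 is true
  police report filed: no → false
Combine:
[1.1] true AND true AND false AND true = false
[1.2] exactly-one(false, true, true) = false
[1] false → false (antecedent false ⇒ implication holds) = true
[2.1.1] true → true = true
[2.1.2] true AND true = true
[2.1] true AND true = true
[2.2.1.3.1.1] true OR false = true
[2.2.1.3.1] NOT true = false
[2.2.1.3] NOT false = true
[2.2.1] true AND true AND true = true
[2.2] NOT true = false
[2] exactly-one(true, false) = true
[root] exactly-one(true, true) = false
Overall: false → denied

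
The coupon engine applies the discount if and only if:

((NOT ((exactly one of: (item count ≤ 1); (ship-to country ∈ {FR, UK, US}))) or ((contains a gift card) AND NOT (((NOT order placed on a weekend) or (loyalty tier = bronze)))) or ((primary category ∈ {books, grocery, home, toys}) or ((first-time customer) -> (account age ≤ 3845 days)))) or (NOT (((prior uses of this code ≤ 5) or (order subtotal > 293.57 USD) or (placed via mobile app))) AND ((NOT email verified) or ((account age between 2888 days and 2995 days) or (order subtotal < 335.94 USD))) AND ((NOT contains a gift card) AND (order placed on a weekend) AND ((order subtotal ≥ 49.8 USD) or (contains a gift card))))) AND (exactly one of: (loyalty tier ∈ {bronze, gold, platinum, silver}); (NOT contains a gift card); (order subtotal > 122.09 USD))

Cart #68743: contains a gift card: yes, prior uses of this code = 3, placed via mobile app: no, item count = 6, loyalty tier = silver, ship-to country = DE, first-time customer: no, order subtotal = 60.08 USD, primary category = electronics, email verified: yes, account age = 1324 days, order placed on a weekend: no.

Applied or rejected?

Atomic conditions:
  item count ≤ 1: 6 ≤ 1 is false
  ship-to country ∈ {FR, UK, US}: DE is not in the set → false
  contains a gift card: yes → true
  NOT order placed on a weekend: no → true
  loyalty tier = bronze: silver == bronze is false
  primary category ∈ {books, grocery, home, toys}: electronics is not in the set → false
  first-time customer: no → false
  account age ≤ 3845 days: 1324 ≤ 3845 is true
  prior uses of this code ≤ 5: 3 ≤ 5 is true
  order subtotal > 293.57 USD: 60.08 > 293.57 is false
  placed via mobile app: no → false
  NOT email verified: yes → false
  account age between 2888 days and 2995 days: 1324 in [2888, 2995] is false
  order subtotal < 335.94 USD: 60.08 < 335.94 is true
  NOT contains a gift card: yes → false
  order placed on a weekend: no → false
  order subtotal ≥ 49.8 USD: 60.08 ≥ 49.8 is true
  loyalty tier ∈ {bronze, gold, platinum, silver}: silver is in the set → true
  order subtotal > 122.09 USD: 60.08 > 122.09 is false
Combine:
[1.1.1.1] exactly-one(false, false) = false
[1.1.1] NOT false = true
[1.1.2.2.1] true OR false = true
[1.1.2.2] NOT true = false
[1.1.2] true AND false = false
[1.1.3.2] false → true (antecedent false ⇒ implication holds) = true
[1.1.3] false OR true = true
[1.1] true OR false OR true = true
[1.2.1.1] true OR false OR false = true
[1.2.1] NOT true = false
[1.2.2.2] false OR true = true
[1.2.2] false OR true = true
[1.2.3.3] true OR true = true
[1.2.3] false AND false AND true = false
[1.2] false AND true AND false = false
[1] true OR false = true
[2] exactly-one(true, false, false) = true
[root] true AND true = true
Overall: true → applied

Applied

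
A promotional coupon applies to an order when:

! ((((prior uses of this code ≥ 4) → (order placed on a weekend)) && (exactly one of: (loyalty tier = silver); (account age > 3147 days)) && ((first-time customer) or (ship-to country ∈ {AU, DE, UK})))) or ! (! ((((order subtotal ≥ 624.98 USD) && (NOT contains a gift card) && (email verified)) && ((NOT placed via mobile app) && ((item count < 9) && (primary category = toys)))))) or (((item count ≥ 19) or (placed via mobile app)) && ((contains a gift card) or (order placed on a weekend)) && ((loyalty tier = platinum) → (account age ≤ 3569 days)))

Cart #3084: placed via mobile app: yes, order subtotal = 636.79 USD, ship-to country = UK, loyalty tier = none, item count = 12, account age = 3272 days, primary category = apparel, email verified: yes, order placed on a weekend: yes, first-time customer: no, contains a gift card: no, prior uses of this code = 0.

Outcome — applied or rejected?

Atomic conditions:
  prior uses of this code ≥ 4: 0 ≥ 4 is false
  order placed on a weekend: yes → true
  loyalty tier = silver: none == silver is false
  account age > 3147 days: 3272 > 3147 is true
  first-time customer: no → false
  ship-to country ∈ {AU, DE, UK}: UK is in the set → true
  order subtotal ≥ 624.98 USD: 636.79 ≥ 624.98 is true
  NOT contains a gift card: no → true
  email verified: yes → true
  NOT placed via mobile app: yes → false
  item count < 9: 12 < 9 is false
  primary category = toys: apparel == toys is false
  item count ≥ 19: 12 ≥ 19 is false
  placed via mobile app: yes → true
  contains a gift card: no → false
  loyalty tier = platinum: none == platinum is false
  account age ≤ 3569 days: 3272 ≤ 3569 is true
Combine:
[1.1.1] false → true (antecedent false ⇒ implication holds) = true
[1.1.2] exactly-one(false, true) = true
[1.1.3] false OR true = true
[1.1] true AND true AND true = true
[1] NOT true = false
[2.1.1.1] true AND true AND true = true
[2.1.1.2.2] false AND false = false
[2.1.1.2] false AND false = false
[2.1.1] true AND false = false
[2.1] NOT false = true
[2] NOT true = false
[3.1] false OR true = true
[3.2] false OR true = true
[3.3] false → true (antecedent false ⇒ implication holds) = true
[3] true AND true AND true = true
[root] false OR false OR true = true
Overall: true → applied

Applied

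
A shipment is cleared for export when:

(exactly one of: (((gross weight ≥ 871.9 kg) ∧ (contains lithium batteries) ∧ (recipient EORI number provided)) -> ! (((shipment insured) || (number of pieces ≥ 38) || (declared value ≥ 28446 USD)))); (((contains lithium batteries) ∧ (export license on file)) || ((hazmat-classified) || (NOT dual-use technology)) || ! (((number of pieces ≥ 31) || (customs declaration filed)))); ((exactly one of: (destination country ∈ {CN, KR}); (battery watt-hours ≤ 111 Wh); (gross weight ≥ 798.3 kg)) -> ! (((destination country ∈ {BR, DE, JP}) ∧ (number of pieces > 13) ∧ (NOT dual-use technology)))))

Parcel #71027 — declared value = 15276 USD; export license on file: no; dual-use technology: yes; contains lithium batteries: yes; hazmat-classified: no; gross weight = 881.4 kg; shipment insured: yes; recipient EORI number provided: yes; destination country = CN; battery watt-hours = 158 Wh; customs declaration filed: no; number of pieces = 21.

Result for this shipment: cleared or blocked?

Atomic conditions:
  gross weight ≥ 871.9 kg: 881.4 ≥ 871.9 is true
  contains lithium batteries: yes → true
  recipient EORI number provided: yes → true
  shipment insured: yes → true
  number of pieces ≥ 38: 21 ≥ 38 is false
  declared value ≥ 28446 USD: 15276 ≥ 28446 is false
  export license on file: no → false
  hazmat-classified: no → false
  NOT dual-use technology: yes → false
  number of pieces ≥ 31: 21 ≥ 31 is false
  customs declaration filed: no → false
  destination country ∈ {CN, KR}: CN is in the set → true
  battery watt-hours ≤ 111 Wh: 158 ≤ 111 is false
  gross weight ≥ 798.3 kg: 881.4 ≥ 798.3 is true
  destination country ∈ {BR, DE, JP}: CN is not in the set → false
  number of pieces > 13: 21 > 13 is true
Combine:
[1.1] true AND true AND true = true
[1.2.1] true OR false OR false = true
[1.2] NOT true = false
[1] true → false = false
[2.1] true AND false = false
[2.2] false OR false = false
[2.3.1] false OR false = false
[2.3] NOT false = true
[2] false OR false OR true = true
[3.1] exactly-one(true, false, true) = false
[3.2.1] false AND true AND false = false
[3.2] NOT false = true
[3] false → true (antecedent false ⇒ implication holds) = true
[root] exactly-one(false, true, true) = false
Overall: false → blocked

Blocked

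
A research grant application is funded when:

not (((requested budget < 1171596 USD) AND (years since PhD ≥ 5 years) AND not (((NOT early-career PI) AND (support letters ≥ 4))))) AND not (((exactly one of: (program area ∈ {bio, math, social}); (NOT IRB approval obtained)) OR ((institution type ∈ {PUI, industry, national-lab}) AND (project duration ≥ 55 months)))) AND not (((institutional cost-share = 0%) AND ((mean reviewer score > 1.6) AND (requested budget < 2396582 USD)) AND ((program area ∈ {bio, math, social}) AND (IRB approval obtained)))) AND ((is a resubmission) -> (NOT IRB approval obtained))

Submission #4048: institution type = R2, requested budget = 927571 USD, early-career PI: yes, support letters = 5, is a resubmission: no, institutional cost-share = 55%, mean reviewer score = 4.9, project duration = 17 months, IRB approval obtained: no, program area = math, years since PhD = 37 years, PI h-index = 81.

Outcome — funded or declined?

Declined

Atomic conditions:
  requested budget < 1171596 USD: 927571 < 1171596 is true
  years since PhD ≥ 5 years: 37 ≥ 5 is true
  NOT early-career PI: yes → false
  support letters ≥ 4: 5 ≥ 4 is true
  program area ∈ {bio, math, social}: math is in the set → true
  NOT IRB approval obtained: no → true
  institution type ∈ {PUI, industry, national-lab}: R2 is not in the set → false
  project duration ≥ 55 months: 17 ≥ 55 is false
  institutional cost-share = 0%: 55 == 0 is false
  mean reviewer score > 1.6: 4.9 > 1.6 is true
  requested budget < 2396582 USD: 927571 < 2396582 is true
  IRB approval obtained: no → false
  is a resubmission: no → false
Combine:
[1.1.3.1] false AND true = false
[1.1.3] NOT false = true
[1.1] true AND true AND true = true
[1] NOT true = false
[2.1.1] exactly-one(true, true) = false
[2.1.2] false AND false = false
[2.1] false OR false = false
[2] NOT false = true
[3.1.2] true AND true = true
[3.1.3] true AND false = false
[3.1] false AND true AND false = false
[3] NOT false = true
[4] false → true (antecedent false ⇒ implication holds) = true
[root] false AND true AND true AND true = false
Overall: false → declined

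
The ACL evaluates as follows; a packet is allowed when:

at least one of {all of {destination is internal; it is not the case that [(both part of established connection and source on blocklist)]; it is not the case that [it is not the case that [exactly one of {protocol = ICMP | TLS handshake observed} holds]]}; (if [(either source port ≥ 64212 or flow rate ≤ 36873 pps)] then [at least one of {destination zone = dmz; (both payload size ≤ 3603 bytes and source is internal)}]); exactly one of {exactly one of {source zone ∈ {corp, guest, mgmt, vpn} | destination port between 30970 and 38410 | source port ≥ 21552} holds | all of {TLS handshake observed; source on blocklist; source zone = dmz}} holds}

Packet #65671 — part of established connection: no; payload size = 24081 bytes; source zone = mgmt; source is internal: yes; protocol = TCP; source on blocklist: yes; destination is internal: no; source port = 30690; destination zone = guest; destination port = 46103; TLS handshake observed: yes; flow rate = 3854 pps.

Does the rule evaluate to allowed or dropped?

Dropped

Atomic conditions:
  destination is internal: no → false
  part of established connection: no → false
  source on blocklist: yes → true
  protocol = ICMP: TCP == ICMP is false
  TLS handshake observed: yes → true
  source port ≥ 64212: 30690 ≥ 64212 is false
  flow rate ≤ 36873 pps: 3854 ≤ 36873 is true
  destination zone = dmz: guest == dmz is false
  payload size ≤ 3603 bytes: 24081 ≤ 3603 is false
  source is internal: yes → true
  source zone ∈ {corp, guest, mgmt, vpn}: mgmt is in the set → true
  destination port between 30970 and 38410: 46103 in [30970, 38410] is false
  source port ≥ 21552: 30690 ≥ 21552 is true
  source zone = dmz: mgmt == dmz is false
Combine:
[1.2.1] false AND true = false
[1.2] NOT false = true
[1.3.1.1] exactly-one(false, true) = true
[1.3.1] NOT true = false
[1.3] NOT false = true
[1] false AND true AND true = false
[2.1] false OR true = true
[2.2.2] false AND true = false
[2.2] false OR false = false
[2] true → false = false
[3.1] exactly-one(true, false, true) = false
[3.2] true AND true AND false = false
[3] exactly-one(false, false) = false
[root] false OR false OR false = false
Overall: false → dropped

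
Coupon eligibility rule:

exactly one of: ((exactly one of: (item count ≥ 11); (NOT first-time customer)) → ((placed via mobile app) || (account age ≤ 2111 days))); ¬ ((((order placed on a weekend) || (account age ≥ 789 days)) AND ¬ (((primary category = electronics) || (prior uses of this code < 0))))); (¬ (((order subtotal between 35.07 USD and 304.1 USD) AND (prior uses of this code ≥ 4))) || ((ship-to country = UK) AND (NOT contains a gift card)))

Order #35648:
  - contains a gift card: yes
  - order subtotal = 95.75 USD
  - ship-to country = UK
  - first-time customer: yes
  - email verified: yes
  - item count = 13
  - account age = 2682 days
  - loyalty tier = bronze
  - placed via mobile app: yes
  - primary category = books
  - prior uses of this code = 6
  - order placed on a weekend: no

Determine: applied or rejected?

Atomic conditions:
  item count ≥ 11: 13 ≥ 11 is true
  NOT first-time customer: yes → false
  placed via mobile app: yes → true
  account age ≤ 2111 days: 2682 ≤ 2111 is false
  order placed on a weekend: no → false
  account age ≥ 789 days: 2682 ≥ 789 is true
  primary category = electronics: books == electronics is false
  prior uses of this code < 0: 6 < 0 is false
  order subtotal between 35.07 USD and 304.1 USD: 95.75 in [35.07, 304.1] is true
  prior uses of this code ≥ 4: 6 ≥ 4 is true
  ship-to country = UK: UK == UK is true
  NOT contains a gift card: yes → false
Combine:
[1.1] exactly-one(true, false) = true
[1.2] true OR false = true
[1] true → true = true
[2.1.1] false OR true = true
[2.1.2.1] false OR false = false
[2.1.2] NOT false = true
[2.1] true AND true = true
[2] NOT true = false
[3.1.1] true AND true = true
[3.1] NOT true = false
[3.2] true AND false = false
[3] false OR false = false
[root] exactly-one(true, false, false) = true
Overall: true → applied

Applied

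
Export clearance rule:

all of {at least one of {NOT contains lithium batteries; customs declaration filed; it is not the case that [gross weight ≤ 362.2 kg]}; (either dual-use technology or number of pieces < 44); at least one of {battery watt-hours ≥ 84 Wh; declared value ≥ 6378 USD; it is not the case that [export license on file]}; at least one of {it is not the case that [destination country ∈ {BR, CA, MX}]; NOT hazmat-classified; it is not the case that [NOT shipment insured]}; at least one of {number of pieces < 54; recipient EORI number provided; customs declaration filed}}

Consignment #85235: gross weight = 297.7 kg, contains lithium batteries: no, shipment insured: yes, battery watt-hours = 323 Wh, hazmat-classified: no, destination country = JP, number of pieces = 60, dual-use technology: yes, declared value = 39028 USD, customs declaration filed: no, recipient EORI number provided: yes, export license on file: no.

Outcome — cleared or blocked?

Cleared

Atomic conditions:
  NOT contains lithium batteries: no → true
  customs declaration filed: no → false
  gross weight ≤ 362.2 kg: 297.7 ≤ 362.2 is true
  dual-use technology: yes → true
  number of pieces < 44: 60 < 44 is false
  battery watt-hours ≥ 84 Wh: 323 ≥ 84 is true
  declared value ≥ 6378 USD: 39028 ≥ 6378 is true
  export license on file: no → false
  destination country ∈ {BR, CA, MX}: JP is not in the set → false
  NOT hazmat-classified: no → true
  NOT shipment insured: yes → false
  number of pieces < 54: 60 < 54 is false
  recipient EORI number provided: yes → true
Combine:
[1.3] NOT true = false
[1] true OR false OR false = true
[2] true OR false = true
[3.3] NOT false = true
[3] true OR true OR true = true
[4.1] NOT false = true
[4.3] NOT false = true
[4] true OR true OR true = true
[5] false OR true OR false = true
[root] true AND true AND true AND true AND true = true
Overall: true → cleared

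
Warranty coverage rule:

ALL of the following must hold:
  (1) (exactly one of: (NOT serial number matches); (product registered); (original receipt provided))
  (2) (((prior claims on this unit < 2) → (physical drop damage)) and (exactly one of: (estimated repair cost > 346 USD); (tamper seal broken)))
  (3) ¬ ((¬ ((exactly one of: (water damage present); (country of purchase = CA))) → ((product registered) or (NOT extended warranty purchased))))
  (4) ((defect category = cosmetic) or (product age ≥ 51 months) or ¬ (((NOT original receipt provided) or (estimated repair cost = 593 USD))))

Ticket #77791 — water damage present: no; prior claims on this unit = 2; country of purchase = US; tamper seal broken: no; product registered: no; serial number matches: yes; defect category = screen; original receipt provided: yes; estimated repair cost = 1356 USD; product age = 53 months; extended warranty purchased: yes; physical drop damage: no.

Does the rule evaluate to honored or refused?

Atomic conditions:
  NOT serial number matches: yes → false
  product registered: no → false
  original receipt provided: yes → true
  prior claims on this unit < 2: 2 < 2 is false
  physical drop damage: no → false
  estimated repair cost > 346 USD: 1356 > 346 is true
  tamper seal broken: no → false
  water damage present: no → false
  country of purchase = CA: US == CA is false
  NOT extended warranty purchased: yes → false
  defect category = cosmetic: screen == cosmetic is false
  product age ≥ 51 months: 53 ≥ 51 is true
  NOT original receipt provided: yes → false
  estimated repair cost = 593 USD: 1356 == 593 is false
Combine:
[1] exactly-one(false, false, true) = true
[2.1] false → false (antecedent false ⇒ implication holds) = true
[2.2] exactly-one(true, false) = true
[2] true AND true = true
[3.1.1.1] exactly-one(false, false) = false
[3.1.1] NOT false = true
[3.1.2] false OR false = false
[3.1] true → false = false
[3] NOT false = true
[4.3.1] false OR false = false
[4.3] NOT false = true
[4] false OR true OR true = true
[root] true AND true AND true AND true = true
Overall: true → honored

Honored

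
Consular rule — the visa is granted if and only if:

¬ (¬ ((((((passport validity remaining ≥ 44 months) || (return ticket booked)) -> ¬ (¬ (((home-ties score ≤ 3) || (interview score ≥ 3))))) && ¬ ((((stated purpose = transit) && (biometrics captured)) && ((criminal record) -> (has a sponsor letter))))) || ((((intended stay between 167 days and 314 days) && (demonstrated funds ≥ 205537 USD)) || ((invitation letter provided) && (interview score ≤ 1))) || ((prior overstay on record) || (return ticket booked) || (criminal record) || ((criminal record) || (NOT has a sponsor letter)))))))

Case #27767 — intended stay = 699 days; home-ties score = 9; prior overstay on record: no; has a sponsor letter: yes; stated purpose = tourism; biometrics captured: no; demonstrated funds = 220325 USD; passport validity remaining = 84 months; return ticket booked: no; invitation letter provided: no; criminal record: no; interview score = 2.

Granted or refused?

Refused

Atomic conditions:
  passport validity remaining ≥ 44 months: 84 ≥ 44 is true
  return ticket booked: no → false
  home-ties score ≤ 3: 9 ≤ 3 is false
  interview score ≥ 3: 2 ≥ 3 is false
  stated purpose = transit: tourism == transit is false
  biometrics captured: no → false
  criminal record: no → false
  has a sponsor letter: yes → true
  intended stay between 167 days and 314 days: 699 in [167, 314] is false
  demonstrated funds ≥ 205537 USD: 220325 ≥ 205537 is true
  invitation letter provided: no → false
  interview score ≤ 1: 2 ≤ 1 is false
  prior overstay on record: no → false
  NOT has a sponsor letter: yes → false
Combine:
[1.1.1.1.1] true OR false = true
[1.1.1.1.2.1.1] false OR false = false
[1.1.1.1.2.1] NOT false = true
[1.1.1.1.2] NOT true = false
[1.1.1.1] true → false = false
[1.1.1.2.1.1] false AND false = false
[1.1.1.2.1.2] false → true (antecedent false ⇒ implication holds) = true
[1.1.1.2.1] false AND true = false
[1.1.1.2] NOT false = true
[1.1.1] false AND true = false
[1.1.2.1.1] false AND true = false
[1.1.2.1.2] false AND false = false
[1.1.2.1] false OR false = false
[1.1.2.2.4] false OR false = false
[1.1.2.2] false OR false OR false OR false = false
[1.1.2] false OR false = false
[1.1] false OR false = false
[1] NOT false = true
[root] NOT true = false
Overall: false → refused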